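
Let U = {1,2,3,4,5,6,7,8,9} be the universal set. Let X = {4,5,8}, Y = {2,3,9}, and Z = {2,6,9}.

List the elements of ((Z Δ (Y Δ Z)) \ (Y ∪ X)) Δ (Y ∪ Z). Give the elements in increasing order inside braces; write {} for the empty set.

{2,3,6,9}

Y Δ Z = {3,6}
Z Δ (Y Δ Z) = {2,3,9}
Y ∪ X = {2,3,4,5,8,9}
(Z Δ (Y Δ Z)) \ (Y ∪ X) = {}
Y ∪ Z = {2,3,6,9}
((Z Δ (Y Δ Z)) \ (Y ∪ X)) Δ (Y ∪ Z) = {2,3,6,9}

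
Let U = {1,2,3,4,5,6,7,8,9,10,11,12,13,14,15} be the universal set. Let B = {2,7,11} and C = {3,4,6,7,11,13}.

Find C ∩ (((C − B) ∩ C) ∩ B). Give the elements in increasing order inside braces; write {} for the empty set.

{}

C − B = {3,4,6,13}
(C − B) ∩ C = {3,4,6,13}
((C − B) ∩ C) ∩ B = {}
C ∩ (((C − B) ∩ C) ∩ B) = {}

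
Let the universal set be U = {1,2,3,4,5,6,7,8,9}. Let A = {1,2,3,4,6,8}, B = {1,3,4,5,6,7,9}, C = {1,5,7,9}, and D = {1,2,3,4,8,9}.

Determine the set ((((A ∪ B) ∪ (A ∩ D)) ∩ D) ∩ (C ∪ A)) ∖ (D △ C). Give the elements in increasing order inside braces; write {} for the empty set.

{1,9}

A ∪ B = {1,2,3,4,5,6,7,8,9}
A ∩ D = {1,2,3,4,8}
(A ∪ B) ∪ (A ∩ D) = {1,2,3,4,5,6,7,8,9}
((A ∪ B) ∪ (A ∩ D)) ∩ D = {1,2,3,4,8,9}
C ∪ A = {1,2,3,4,5,6,7,8,9}
(((A ∪ B) ∪ (A ∩ D)) ∩ D) ∩ (C ∪ A) = {1,2,3,4,8,9}
D △ C = {2,3,4,5,7,8}
((((A ∪ B) ∪ (A ∩ D)) ∩ D) ∩ (C ∪ A)) ∖ (D △ C) = {1,9}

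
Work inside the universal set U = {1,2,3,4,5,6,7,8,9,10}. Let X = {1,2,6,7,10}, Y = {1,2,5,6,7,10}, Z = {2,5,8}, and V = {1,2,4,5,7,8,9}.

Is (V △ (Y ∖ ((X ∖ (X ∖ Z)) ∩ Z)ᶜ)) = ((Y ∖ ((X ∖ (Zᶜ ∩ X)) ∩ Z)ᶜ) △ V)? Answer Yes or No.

X ∖ Z = {1,6,7,10}
X ∖ (X ∖ Z) = {2}
(X ∖ (X ∖ Z)) ∩ Z = {2}
((X ∖ (X ∖ Z)) ∩ Z)ᶜ = {1,3,4,5,6,7,8,9,10}
Y ∖ ((X ∖ (X ∖ Z)) ∩ Z)ᶜ = {2}
V △ (Y ∖ ((X ∖ (X ∖ Z)) ∩ Z)ᶜ) = {1,4,5,7,8,9}
Zᶜ = {1,3,4,6,7,9,10}
Zᶜ ∩ X = {1,6,7,10}
X ∖ (Zᶜ ∩ X) = {2}
(X ∖ (Zᶜ ∩ X)) ∩ Z = {2}
((X ∖ (Zᶜ ∩ X)) ∩ Z)ᶜ = {1,3,4,5,6,7,8,9,10}
Y ∖ ((X ∖ (Zᶜ ∩ X)) ∩ Z)ᶜ = {2}
(Y ∖ ((X ∖ (Zᶜ ∩ X)) ∩ Z)ᶜ) △ V = {1,4,5,7,8,9}
Both equal {1,4,5,7,8,9}, so V △ (Y ∖ ((X ∖ (X ∖ Z)) ∩ Z)ᶜ) = (Y ∖ ((X ∖ (Zᶜ ∩ X)) ∩ Z)ᶜ) △ V.

Yes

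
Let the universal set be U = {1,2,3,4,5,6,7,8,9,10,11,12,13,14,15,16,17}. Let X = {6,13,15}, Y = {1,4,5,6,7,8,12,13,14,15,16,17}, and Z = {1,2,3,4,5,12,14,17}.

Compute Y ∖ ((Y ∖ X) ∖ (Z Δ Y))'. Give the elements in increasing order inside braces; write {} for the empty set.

{1,4,5,12,14,17}

Y ∖ X = {1,4,5,7,8,12,14,16,17}
Z Δ Y = {2,3,6,7,8,13,15,16}
(Y ∖ X) ∖ (Z Δ Y) = {1,4,5,12,14,17}
((Y ∖ X) ∖ (Z Δ Y))' = {2,3,6,7,8,9,10,11,13,15,16}
Y ∖ ((Y ∖ X) ∖ (Z Δ Y))' = {1,4,5,12,14,17}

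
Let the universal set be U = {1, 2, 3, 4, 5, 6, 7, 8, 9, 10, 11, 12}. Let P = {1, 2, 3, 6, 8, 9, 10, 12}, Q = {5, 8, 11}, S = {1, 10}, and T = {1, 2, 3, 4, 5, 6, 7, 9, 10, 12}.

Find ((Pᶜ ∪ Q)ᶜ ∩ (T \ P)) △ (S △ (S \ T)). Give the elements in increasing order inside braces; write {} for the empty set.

Pᶜ = {4, 5, 7, 11}
Pᶜ ∪ Q = {4, 5, 7, 8, 11}
(Pᶜ ∪ Q)ᶜ = {1, 2, 3, 6, 9, 10, 12}
T \ P = {4, 5, 7}
(Pᶜ ∪ Q)ᶜ ∩ (T \ P) = {}
S \ T = {}
S △ (S \ T) = {1, 10}
((Pᶜ ∪ Q)ᶜ ∩ (T \ P)) △ (S △ (S \ T)) = {1, 10}

{1, 10}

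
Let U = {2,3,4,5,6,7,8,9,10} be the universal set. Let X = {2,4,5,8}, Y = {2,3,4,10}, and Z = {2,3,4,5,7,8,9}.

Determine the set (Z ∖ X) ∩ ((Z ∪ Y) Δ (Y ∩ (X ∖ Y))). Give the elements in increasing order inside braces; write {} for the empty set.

{3,7,9}

Z ∖ X = {3,7,9}
Z ∪ Y = {2,3,4,5,7,8,9,10}
X ∖ Y = {5,8}
Y ∩ (X ∖ Y) = {}
(Z ∪ Y) Δ (Y ∩ (X ∖ Y)) = {2,3,4,5,7,8,9,10}
(Z ∖ X) ∩ ((Z ∪ Y) Δ (Y ∩ (X ∖ Y))) = {3,7,9}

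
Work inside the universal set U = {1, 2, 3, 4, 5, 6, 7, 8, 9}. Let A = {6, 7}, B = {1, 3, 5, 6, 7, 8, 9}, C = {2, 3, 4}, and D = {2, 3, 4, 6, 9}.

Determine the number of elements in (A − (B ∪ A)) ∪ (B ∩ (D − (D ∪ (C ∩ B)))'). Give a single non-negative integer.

B ∪ A = {1, 3, 5, 6, 7, 8, 9}
A − (B ∪ A) = {}
C ∩ B = {3}
D ∪ (C ∩ B) = {2, 3, 4, 6, 9}
D − (D ∪ (C ∩ B)) = {}
(D − (D ∪ (C ∩ B)))' = {1, 2, 3, 4, 5, 6, 7, 8, 9}
B ∩ (D − (D ∪ (C ∩ B)))' = {1, 3, 5, 6, 7, 8, 9}
(A − (B ∪ A)) ∪ (B ∩ (D − (D ∪ (C ∩ B)))') = {1, 3, 5, 6, 7, 8, 9}
|(A − (B ∪ A)) ∪ (B ∩ (D − (D ∪ (C ∩ B)))')| = 7

7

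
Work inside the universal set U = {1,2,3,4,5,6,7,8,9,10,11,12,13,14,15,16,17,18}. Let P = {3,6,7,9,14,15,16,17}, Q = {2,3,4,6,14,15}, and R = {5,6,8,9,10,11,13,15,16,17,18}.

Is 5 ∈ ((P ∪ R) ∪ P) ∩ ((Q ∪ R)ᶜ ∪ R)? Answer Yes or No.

5 ∉ P and 5 ∈ R, so 5 ∈ P ∪ R
5 ∈ (P ∪ R) and 5 ∉ P, so 5 ∈ (P ∪ R) ∪ P
5 ∉ Q and 5 ∈ R, so 5 ∈ Q ∪ R
5 ∉ (Q ∪ R)ᶜ since 5 ∈ (Q ∪ R)
5 ∉ (Q ∪ R)ᶜ and 5 ∈ R, so 5 ∈ (Q ∪ R)ᶜ ∪ R
5 ∈ ((P ∪ R) ∪ P) and 5 ∈ ((Q ∪ R)ᶜ ∪ R), so 5 ∈ ((P ∪ R) ∪ P) ∩ ((Q ∪ R)ᶜ ∪ R)

Yes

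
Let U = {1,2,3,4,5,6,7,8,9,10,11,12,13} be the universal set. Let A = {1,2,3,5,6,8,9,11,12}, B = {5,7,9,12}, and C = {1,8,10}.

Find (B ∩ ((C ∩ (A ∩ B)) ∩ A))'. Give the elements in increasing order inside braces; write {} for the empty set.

{1,2,3,4,5,6,7,8,9,10,11,12,13}

A ∩ B = {5,9,12}
C ∩ (A ∩ B) = {}
(C ∩ (A ∩ B)) ∩ A = {}
B ∩ ((C ∩ (A ∩ B)) ∩ A) = {}
(B ∩ ((C ∩ (A ∩ B)) ∩ A))' = {1,2,3,4,5,6,7,8,9,10,11,12,13}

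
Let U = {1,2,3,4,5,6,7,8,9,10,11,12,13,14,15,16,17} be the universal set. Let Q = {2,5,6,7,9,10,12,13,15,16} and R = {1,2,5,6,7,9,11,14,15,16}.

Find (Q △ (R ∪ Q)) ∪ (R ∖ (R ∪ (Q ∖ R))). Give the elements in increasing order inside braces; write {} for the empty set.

{1,11,14}

R ∪ Q = {1,2,5,6,7,9,10,11,12,13,14,15,16}
Q △ (R ∪ Q) = {1,11,14}
Q ∖ R = {10,12,13}
R ∪ (Q ∖ R) = {1,2,5,6,7,9,10,11,12,13,14,15,16}
R ∖ (R ∪ (Q ∖ R)) = {}
(Q △ (R ∪ Q)) ∪ (R ∖ (R ∪ (Q ∖ R))) = {1,11,14}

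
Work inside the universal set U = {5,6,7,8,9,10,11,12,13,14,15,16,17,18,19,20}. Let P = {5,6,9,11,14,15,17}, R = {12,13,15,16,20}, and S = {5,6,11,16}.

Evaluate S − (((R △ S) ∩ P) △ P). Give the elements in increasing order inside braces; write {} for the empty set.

R △ S = {5,6,11,12,13,15,20}
(R △ S) ∩ P = {5,6,11,15}
((R △ S) ∩ P) △ P = {9,14,17}
S − (((R △ S) ∩ P) △ P) = {5,6,11,16}

{5,6,11,16}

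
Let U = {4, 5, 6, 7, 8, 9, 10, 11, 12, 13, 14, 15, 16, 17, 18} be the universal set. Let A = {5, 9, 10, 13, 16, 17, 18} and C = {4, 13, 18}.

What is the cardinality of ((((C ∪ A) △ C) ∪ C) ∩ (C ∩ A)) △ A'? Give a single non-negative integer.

C ∪ A = {4, 5, 9, 10, 13, 16, 17, 18}
(C ∪ A) △ C = {5, 9, 10, 16, 17}
((C ∪ A) △ C) ∪ C = {4, 5, 9, 10, 13, 16, 17, 18}
C ∩ A = {13, 18}
(((C ∪ A) △ C) ∪ C) ∩ (C ∩ A) = {13, 18}
A' = {4, 6, 7, 8, 11, 12, 14, 15}
((((C ∪ A) △ C) ∪ C) ∩ (C ∩ A)) △ A' = {4, 6, 7, 8, 11, 12, 13, 14, 15, 18}
|((((C ∪ A) △ C) ∪ C) ∩ (C ∩ A)) △ A'| = 10

10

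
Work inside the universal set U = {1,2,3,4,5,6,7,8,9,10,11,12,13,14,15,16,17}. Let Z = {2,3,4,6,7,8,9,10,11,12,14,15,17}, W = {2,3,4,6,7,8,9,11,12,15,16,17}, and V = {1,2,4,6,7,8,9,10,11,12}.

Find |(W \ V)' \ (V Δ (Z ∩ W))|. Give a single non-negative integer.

11

W \ V = {3,15,16,17}
(W \ V)' = {1,2,4,5,6,7,8,9,10,11,12,13,14}
Z ∩ W = {2,3,4,6,7,8,9,11,12,15,17}
V Δ (Z ∩ W) = {1,3,10,15,17}
(W \ V)' \ (V Δ (Z ∩ W)) = {2,4,5,6,7,8,9,11,12,13,14}
|(W \ V)' \ (V Δ (Z ∩ W))| = 11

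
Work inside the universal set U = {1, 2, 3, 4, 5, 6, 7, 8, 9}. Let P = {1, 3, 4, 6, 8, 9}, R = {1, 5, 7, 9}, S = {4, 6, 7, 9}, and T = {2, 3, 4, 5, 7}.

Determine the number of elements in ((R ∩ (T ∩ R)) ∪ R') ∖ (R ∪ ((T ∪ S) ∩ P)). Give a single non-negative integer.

T ∩ R = {5, 7}
R ∩ (T ∩ R) = {5, 7}
R' = {2, 3, 4, 6, 8}
(R ∩ (T ∩ R)) ∪ R' = {2, 3, 4, 5, 6, 7, 8}
T ∪ S = {2, 3, 4, 5, 6, 7, 9}
(T ∪ S) ∩ P = {3, 4, 6, 9}
R ∪ ((T ∪ S) ∩ P) = {1, 3, 4, 5, 6, 7, 9}
((R ∩ (T ∩ R)) ∪ R') ∖ (R ∪ ((T ∪ S) ∩ P)) = {2, 8}
|((R ∩ (T ∩ R)) ∪ R') ∖ (R ∪ ((T ∪ S) ∩ P))| = 2

2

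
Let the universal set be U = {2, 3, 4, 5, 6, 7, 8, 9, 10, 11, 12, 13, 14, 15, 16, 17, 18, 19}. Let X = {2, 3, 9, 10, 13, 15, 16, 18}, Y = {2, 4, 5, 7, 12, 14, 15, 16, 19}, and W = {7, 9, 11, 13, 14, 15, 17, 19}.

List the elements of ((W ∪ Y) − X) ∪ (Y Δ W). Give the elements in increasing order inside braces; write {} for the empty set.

W ∪ Y = {2, 4, 5, 7, 9, 11, 12, 13, 14, 15, 16, 17, 19}
(W ∪ Y) − X = {4, 5, 7, 11, 12, 14, 17, 19}
Y Δ W = {2, 4, 5, 9, 11, 12, 13, 16, 17}
((W ∪ Y) − X) ∪ (Y Δ W) = {2, 4, 5, 7, 9, 11, 12, 13, 14, 16, 17, 19}

{2, 4, 5, 7, 9, 11, 12, 13, 14, 16, 17, 19}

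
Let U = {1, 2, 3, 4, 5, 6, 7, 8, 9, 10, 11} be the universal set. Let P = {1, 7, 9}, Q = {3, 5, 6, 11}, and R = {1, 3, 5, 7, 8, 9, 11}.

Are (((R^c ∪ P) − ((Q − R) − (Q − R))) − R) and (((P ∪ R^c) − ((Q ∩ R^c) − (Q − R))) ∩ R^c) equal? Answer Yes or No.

R^c = {2, 4, 6, 10}
R^c ∪ P = {1, 2, 4, 6, 7, 9, 10}
Q − R = {6}
(Q − R) − (Q − R) = {}
(R^c ∪ P) − ((Q − R) − (Q − R)) = {1, 2, 4, 6, 7, 9, 10}
((R^c ∪ P) − ((Q − R) − (Q − R))) − R = {2, 4, 6, 10}
P ∪ R^c = {1, 2, 4, 6, 7, 9, 10}
Q ∩ R^c = {6}
(Q ∩ R^c) − (Q − R) = {}
(P ∪ R^c) − ((Q ∩ R^c) − (Q − R)) = {1, 2, 4, 6, 7, 9, 10}
((P ∪ R^c) − ((Q ∩ R^c) − (Q − R))) ∩ R^c = {2, 4, 6, 10}
Both equal {2, 4, 6, 10}, so ((R^c ∪ P) − ((Q − R) − (Q − R))) − R = ((P ∪ R^c) − ((Q ∩ R^c) − (Q − R))) ∩ R^c.

Yes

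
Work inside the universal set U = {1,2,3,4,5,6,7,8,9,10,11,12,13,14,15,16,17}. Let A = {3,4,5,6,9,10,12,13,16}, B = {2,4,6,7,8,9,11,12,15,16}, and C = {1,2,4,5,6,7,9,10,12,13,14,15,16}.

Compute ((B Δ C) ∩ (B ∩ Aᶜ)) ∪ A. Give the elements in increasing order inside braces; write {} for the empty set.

B Δ C = {1,5,8,10,11,13,14}
Aᶜ = {1,2,7,8,11,14,15,17}
B ∩ Aᶜ = {2,7,8,11,15}
(B Δ C) ∩ (B ∩ Aᶜ) = {8,11}
((B Δ C) ∩ (B ∩ Aᶜ)) ∪ A = {3,4,5,6,8,9,10,11,12,13,16}

{3,4,5,6,8,9,10,11,12,13,16}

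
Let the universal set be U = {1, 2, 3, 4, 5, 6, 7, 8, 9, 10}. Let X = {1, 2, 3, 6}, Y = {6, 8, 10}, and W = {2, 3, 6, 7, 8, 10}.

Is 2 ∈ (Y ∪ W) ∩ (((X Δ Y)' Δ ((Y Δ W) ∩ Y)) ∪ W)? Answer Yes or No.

Yes

2 ∉ Y and 2 ∈ W, so 2 ∈ Y ∪ W
2 ∈ X and 2 ∉ Y, so 2 ∈ X Δ Y
2 ∉ (X Δ Y)' since 2 ∈ (X Δ Y)
2 ∉ Y and 2 ∈ W, so 2 ∈ Y Δ W
2 ∈ (Y Δ W) and 2 ∉ Y, so 2 ∉ (Y Δ W) ∩ Y
2 ∉ (X Δ Y)' and 2 ∉ ((Y Δ W) ∩ Y), so 2 ∉ (X Δ Y)' Δ ((Y Δ W) ∩ Y)
2 ∉ ((X Δ Y)' Δ ((Y Δ W) ∩ Y)) and 2 ∈ W, so 2 ∈ ((X Δ Y)' Δ ((Y Δ W) ∩ Y)) ∪ W
2 ∈ (Y ∪ W) and 2 ∈ (((X Δ Y)' Δ ((Y Δ W) ∩ Y)) ∪ W), so 2 ∈ (Y ∪ W) ∩ (((X Δ Y)' Δ ((Y Δ W) ∩ Y)) ∪ W)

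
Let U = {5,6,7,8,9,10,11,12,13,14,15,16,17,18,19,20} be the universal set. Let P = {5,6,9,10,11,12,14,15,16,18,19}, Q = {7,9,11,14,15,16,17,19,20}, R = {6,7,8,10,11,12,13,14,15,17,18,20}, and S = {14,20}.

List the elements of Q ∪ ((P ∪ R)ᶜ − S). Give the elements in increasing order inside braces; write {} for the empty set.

{7,9,11,14,15,16,17,19,20}

P ∪ R = {5,6,7,8,9,10,11,12,13,14,15,16,17,18,19,20}
(P ∪ R)ᶜ = {}
(P ∪ R)ᶜ − S = {}
Q ∪ ((P ∪ R)ᶜ − S) = {7,9,11,14,15,16,17,19,20}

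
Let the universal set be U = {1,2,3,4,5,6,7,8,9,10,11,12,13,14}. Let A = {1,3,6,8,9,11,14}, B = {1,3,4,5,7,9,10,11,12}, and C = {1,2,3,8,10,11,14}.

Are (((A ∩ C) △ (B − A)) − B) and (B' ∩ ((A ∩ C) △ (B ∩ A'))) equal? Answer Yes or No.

A ∩ C = {1,3,8,11,14}
B − A = {4,5,7,10,12}
(A ∩ C) △ (B − A) = {1,3,4,5,7,8,10,11,12,14}
((A ∩ C) △ (B − A)) − B = {8,14}
B' = {2,6,8,13,14}
A' = {2,4,5,7,10,12,13}
B ∩ A' = {4,5,7,10,12}
(A ∩ C) △ (B ∩ A') = {1,3,4,5,7,8,10,11,12,14}
B' ∩ ((A ∩ C) △ (B ∩ A')) = {8,14}
Both equal {8,14}, so ((A ∩ C) △ (B − A)) − B = B' ∩ ((A ∩ C) △ (B ∩ A')).

Yes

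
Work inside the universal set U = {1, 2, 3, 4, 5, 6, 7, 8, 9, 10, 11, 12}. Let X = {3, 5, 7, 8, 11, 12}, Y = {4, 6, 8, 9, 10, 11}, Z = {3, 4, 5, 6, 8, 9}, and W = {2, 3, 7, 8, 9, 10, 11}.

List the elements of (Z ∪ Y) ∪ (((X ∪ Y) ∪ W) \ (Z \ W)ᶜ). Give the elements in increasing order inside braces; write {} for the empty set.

Z ∪ Y = {3, 4, 5, 6, 8, 9, 10, 11}
X ∪ Y = {3, 4, 5, 6, 7, 8, 9, 10, 11, 12}
(X ∪ Y) ∪ W = {2, 3, 4, 5, 6, 7, 8, 9, 10, 11, 12}
Z \ W = {4, 5, 6}
(Z \ W)ᶜ = {1, 2, 3, 7, 8, 9, 10, 11, 12}
((X ∪ Y) ∪ W) \ (Z \ W)ᶜ = {4, 5, 6}
(Z ∪ Y) ∪ (((X ∪ Y) ∪ W) \ (Z \ W)ᶜ) = {3, 4, 5, 6, 8, 9, 10, 11}

{3, 4, 5, 6, 8, 9, 10, 11}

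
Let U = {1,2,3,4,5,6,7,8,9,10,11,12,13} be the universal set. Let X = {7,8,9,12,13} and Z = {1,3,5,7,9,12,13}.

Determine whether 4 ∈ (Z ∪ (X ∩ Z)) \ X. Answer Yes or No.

4 ∉ X and 4 ∉ Z, so 4 ∉ X ∩ Z
4 ∉ Z and 4 ∉ (X ∩ Z), so 4 ∉ Z ∪ (X ∩ Z)
4 ∉ (Z ∪ (X ∩ Z)) and 4 ∉ X, so 4 ∉ (Z ∪ (X ∩ Z)) \ X

No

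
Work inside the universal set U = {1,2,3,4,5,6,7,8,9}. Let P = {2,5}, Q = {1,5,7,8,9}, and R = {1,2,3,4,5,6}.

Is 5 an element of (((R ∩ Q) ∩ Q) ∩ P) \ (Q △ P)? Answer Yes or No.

5 ∈ R and 5 ∈ Q, so 5 ∈ R ∩ Q
5 ∈ (R ∩ Q) and 5 ∈ Q, so 5 ∈ (R ∩ Q) ∩ Q
5 ∈ ((R ∩ Q) ∩ Q) and 5 ∈ P, so 5 ∈ ((R ∩ Q) ∩ Q) ∩ P
5 ∈ Q and 5 ∈ P, so 5 ∉ Q △ P
5 ∈ (((R ∩ Q) ∩ Q) ∩ P) and 5 ∉ (Q △ P), so 5 ∈ (((R ∩ Q) ∩ Q) ∩ P) \ (Q △ P)

Yes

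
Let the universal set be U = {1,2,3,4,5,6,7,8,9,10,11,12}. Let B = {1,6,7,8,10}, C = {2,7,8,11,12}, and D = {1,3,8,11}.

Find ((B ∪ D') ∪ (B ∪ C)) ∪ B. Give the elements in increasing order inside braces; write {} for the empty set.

D' = {2,4,5,6,7,9,10,12}
B ∪ D' = {1,2,4,5,6,7,8,9,10,12}
B ∪ C = {1,2,6,7,8,10,11,12}
(B ∪ D') ∪ (B ∪ C) = {1,2,4,5,6,7,8,9,10,11,12}
((B ∪ D') ∪ (B ∪ C)) ∪ B = {1,2,4,5,6,7,8,9,10,11,12}

{1,2,4,5,6,7,8,9,10,11,12}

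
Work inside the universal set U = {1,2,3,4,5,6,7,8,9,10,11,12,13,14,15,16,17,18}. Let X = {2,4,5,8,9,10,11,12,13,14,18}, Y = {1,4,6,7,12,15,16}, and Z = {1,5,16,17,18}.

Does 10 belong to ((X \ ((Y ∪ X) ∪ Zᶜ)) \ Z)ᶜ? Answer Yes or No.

10 ∉ Y and 10 ∈ X, so 10 ∈ Y ∪ X
10 ∉ Z, so 10 ∈ Zᶜ
10 ∈ (Y ∪ X) and 10 ∈ Zᶜ, so 10 ∈ (Y ∪ X) ∪ Zᶜ
10 ∈ X and 10 ∈ ((Y ∪ X) ∪ Zᶜ), so 10 ∉ X \ ((Y ∪ X) ∪ Zᶜ)
10 ∉ (X \ ((Y ∪ X) ∪ Zᶜ)) and 10 ∉ Z, so 10 ∉ (X \ ((Y ∪ X) ∪ Zᶜ)) \ Z
10 ∈ ((X \ ((Y ∪ X) ∪ Zᶜ)) \ Z)ᶜ since 10 ∉ ((X \ ((Y ∪ X) ∪ Zᶜ)) \ Z)

Yes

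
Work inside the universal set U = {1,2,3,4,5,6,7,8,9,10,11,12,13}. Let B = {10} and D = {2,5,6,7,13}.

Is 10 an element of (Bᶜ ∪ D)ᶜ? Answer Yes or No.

10 ∈ B, so 10 ∉ Bᶜ
10 ∉ Bᶜ and 10 ∉ D, so 10 ∉ Bᶜ ∪ D
10 ∈ (Bᶜ ∪ D)ᶜ since 10 ∉ (Bᶜ ∪ D)

Yes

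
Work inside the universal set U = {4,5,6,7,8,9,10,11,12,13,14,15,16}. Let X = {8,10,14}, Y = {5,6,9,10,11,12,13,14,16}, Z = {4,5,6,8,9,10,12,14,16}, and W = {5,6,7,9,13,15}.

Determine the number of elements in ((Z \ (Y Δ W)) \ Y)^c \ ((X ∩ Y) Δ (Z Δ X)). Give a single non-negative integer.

4

Y Δ W = {7,10,11,12,14,15,16}
Z \ (Y Δ W) = {4,5,6,8,9}
(Z \ (Y Δ W)) \ Y = {4,8}
((Z \ (Y Δ W)) \ Y)^c = {5,6,7,9,10,11,12,13,14,15,16}
X ∩ Y = {10,14}
Z Δ X = {4,5,6,9,12,16}
(X ∩ Y) Δ (Z Δ X) = {4,5,6,9,10,12,14,16}
((Z \ (Y Δ W)) \ Y)^c \ ((X ∩ Y) Δ (Z Δ X)) = {7,11,13,15}
|((Z \ (Y Δ W)) \ Y)^c \ ((X ∩ Y) Δ (Z Δ X))| = 4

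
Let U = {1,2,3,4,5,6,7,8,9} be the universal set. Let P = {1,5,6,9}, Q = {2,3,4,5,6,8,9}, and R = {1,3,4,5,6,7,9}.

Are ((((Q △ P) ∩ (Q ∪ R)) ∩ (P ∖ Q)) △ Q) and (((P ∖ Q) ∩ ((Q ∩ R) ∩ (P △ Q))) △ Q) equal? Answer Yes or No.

No

Q △ P = {1,2,3,4,8}
Q ∪ R = {1,2,3,4,5,6,7,8,9}
(Q △ P) ∩ (Q ∪ R) = {1,2,3,4,8}
P ∖ Q = {1}
((Q △ P) ∩ (Q ∪ R)) ∩ (P ∖ Q) = {1}
(((Q △ P) ∩ (Q ∪ R)) ∩ (P ∖ Q)) △ Q = {1,2,3,4,5,6,8,9}
Q ∩ R = {3,4,5,6,9}
P △ Q = {1,2,3,4,8}
(Q ∩ R) ∩ (P △ Q) = {3,4}
(P ∖ Q) ∩ ((Q ∩ R) ∩ (P △ Q)) = {}
((P ∖ Q) ∩ ((Q ∩ R) ∩ (P △ Q))) △ Q = {2,3,4,5,6,8,9}
1 ∈ (((Q △ P) ∩ (Q ∪ R)) ∩ (P ∖ Q)) △ Q but 1 ∉ ((P ∖ Q) ∩ ((Q ∩ R) ∩ (P △ Q))) △ Q, so they differ.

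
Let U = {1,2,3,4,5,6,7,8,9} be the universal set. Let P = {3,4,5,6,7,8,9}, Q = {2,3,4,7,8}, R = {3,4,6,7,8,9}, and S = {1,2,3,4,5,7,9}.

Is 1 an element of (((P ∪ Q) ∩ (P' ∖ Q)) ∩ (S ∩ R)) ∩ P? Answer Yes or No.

No

1 ∉ P and 1 ∉ Q, so 1 ∉ P ∪ Q
1 ∉ P, so 1 ∈ P'
1 ∈ P' and 1 ∉ Q, so 1 ∈ P' ∖ Q
1 ∉ (P ∪ Q) and 1 ∈ (P' ∖ Q), so 1 ∉ (P ∪ Q) ∩ (P' ∖ Q)
1 ∈ S and 1 ∉ R, so 1 ∉ S ∩ R
1 ∉ ((P ∪ Q) ∩ (P' ∖ Q)) and 1 ∉ (S ∩ R), so 1 ∉ ((P ∪ Q) ∩ (P' ∖ Q)) ∩ (S ∩ R)
1 ∉ (((P ∪ Q) ∩ (P' ∖ Q)) ∩ (S ∩ R)) and 1 ∉ P, so 1 ∉ (((P ∪ Q) ∩ (P' ∖ Q)) ∩ (S ∩ R)) ∩ P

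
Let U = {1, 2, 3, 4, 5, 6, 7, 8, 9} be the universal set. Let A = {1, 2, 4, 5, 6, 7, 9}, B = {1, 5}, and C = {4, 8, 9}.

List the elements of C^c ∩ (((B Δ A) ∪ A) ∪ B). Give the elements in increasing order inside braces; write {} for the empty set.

{1, 2, 5, 6, 7}

C^c = {1, 2, 3, 5, 6, 7}
B Δ A = {2, 4, 6, 7, 9}
(B Δ A) ∪ A = {1, 2, 4, 5, 6, 7, 9}
((B Δ A) ∪ A) ∪ B = {1, 2, 4, 5, 6, 7, 9}
C^c ∩ (((B Δ A) ∪ A) ∪ B) = {1, 2, 5, 6, 7}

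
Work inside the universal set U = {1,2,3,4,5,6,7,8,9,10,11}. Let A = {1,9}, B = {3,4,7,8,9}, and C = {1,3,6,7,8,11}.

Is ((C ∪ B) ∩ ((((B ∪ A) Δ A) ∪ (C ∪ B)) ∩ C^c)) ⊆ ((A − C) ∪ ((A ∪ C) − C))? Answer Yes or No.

C ∪ B = {1,3,4,6,7,8,9,11}
B ∪ A = {1,3,4,7,8,9}
(B ∪ A) Δ A = {3,4,7,8}
((B ∪ A) Δ A) ∪ (C ∪ B) = {1,3,4,6,7,8,9,11}
C^c = {2,4,5,9,10}
(((B ∪ A) Δ A) ∪ (C ∪ B)) ∩ C^c = {4,9}
(C ∪ B) ∩ ((((B ∪ A) Δ A) ∪ (C ∪ B)) ∩ C^c) = {4,9}
A − C = {9}
A ∪ C = {1,3,6,7,8,9,11}
(A ∪ C) − C = {9}
(A − C) ∪ ((A ∪ C) − C) = {9}
4 ∈ (C ∪ B) ∩ ((((B ∪ A) Δ A) ∪ (C ∪ B)) ∩ C^c) but 4 ∉ (A − C) ∪ ((A ∪ C) − C), so the inclusion fails.

No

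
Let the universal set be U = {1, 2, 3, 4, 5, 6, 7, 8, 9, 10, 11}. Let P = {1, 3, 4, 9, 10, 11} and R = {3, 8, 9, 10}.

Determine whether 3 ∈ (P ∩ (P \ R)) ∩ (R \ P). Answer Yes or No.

3 ∈ P and 3 ∈ R, so 3 ∉ P \ R
3 ∈ P and 3 ∉ (P \ R), so 3 ∉ P ∩ (P \ R)
3 ∈ R and 3 ∈ P, so 3 ∉ R \ P
3 ∉ (P ∩ (P \ R)) and 3 ∉ (R \ P), so 3 ∉ (P ∩ (P \ R)) ∩ (R \ P)

No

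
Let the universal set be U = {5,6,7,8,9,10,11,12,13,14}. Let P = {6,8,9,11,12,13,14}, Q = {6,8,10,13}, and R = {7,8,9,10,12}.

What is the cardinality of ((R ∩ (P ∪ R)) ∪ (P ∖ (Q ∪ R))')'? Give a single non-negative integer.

2

P ∪ R = {6,7,8,9,10,11,12,13,14}
R ∩ (P ∪ R) = {7,8,9,10,12}
Q ∪ R = {6,7,8,9,10,12,13}
P ∖ (Q ∪ R) = {11,14}
(P ∖ (Q ∪ R))' = {5,6,7,8,9,10,12,13}
(R ∩ (P ∪ R)) ∪ (P ∖ (Q ∪ R))' = {5,6,7,8,9,10,12,13}
((R ∩ (P ∪ R)) ∪ (P ∖ (Q ∪ R))')' = {11,14}
|((R ∩ (P ∪ R)) ∪ (P ∖ (Q ∪ R))')'| = 2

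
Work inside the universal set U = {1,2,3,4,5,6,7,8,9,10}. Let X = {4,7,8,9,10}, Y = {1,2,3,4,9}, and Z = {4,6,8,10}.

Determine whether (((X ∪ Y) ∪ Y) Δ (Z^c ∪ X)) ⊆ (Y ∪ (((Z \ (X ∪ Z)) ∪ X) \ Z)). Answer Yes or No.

X ∪ Y = {1,2,3,4,7,8,9,10}
(X ∪ Y) ∪ Y = {1,2,3,4,7,8,9,10}
Z^c = {1,2,3,5,7,9}
Z^c ∪ X = {1,2,3,4,5,7,8,9,10}
((X ∪ Y) ∪ Y) Δ (Z^c ∪ X) = {5}
X ∪ Z = {4,6,7,8,9,10}
Z \ (X ∪ Z) = {}
(Z \ (X ∪ Z)) ∪ X = {4,7,8,9,10}
((Z \ (X ∪ Z)) ∪ X) \ Z = {7,9}
Y ∪ (((Z \ (X ∪ Z)) ∪ X) \ Z) = {1,2,3,4,7,9}
5 ∈ ((X ∪ Y) ∪ Y) Δ (Z^c ∪ X) but 5 ∉ Y ∪ (((Z \ (X ∪ Z)) ∪ X) \ Z), so the inclusion fails.

No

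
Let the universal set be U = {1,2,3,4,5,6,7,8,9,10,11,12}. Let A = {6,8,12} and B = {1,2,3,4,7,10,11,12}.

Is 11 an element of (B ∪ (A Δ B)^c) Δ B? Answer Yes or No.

No

11 ∉ A and 11 ∈ B, so 11 ∈ A Δ B
11 ∉ (A Δ B)^c since 11 ∈ (A Δ B)
11 ∈ B and 11 ∉ (A Δ B)^c, so 11 ∈ B ∪ (A Δ B)^c
11 ∈ (B ∪ (A Δ B)^c) and 11 ∈ B, so 11 ∉ (B ∪ (A Δ B)^c) Δ B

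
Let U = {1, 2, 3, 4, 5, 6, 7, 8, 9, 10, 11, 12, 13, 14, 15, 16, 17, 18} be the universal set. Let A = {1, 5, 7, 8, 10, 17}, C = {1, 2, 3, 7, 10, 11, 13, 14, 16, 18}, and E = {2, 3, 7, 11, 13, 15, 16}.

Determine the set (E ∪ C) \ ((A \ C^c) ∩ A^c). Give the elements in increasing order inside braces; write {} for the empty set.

E ∪ C = {1, 2, 3, 7, 10, 11, 13, 14, 15, 16, 18}
C^c = {4, 5, 6, 8, 9, 12, 15, 17}
A \ C^c = {1, 7, 10}
A^c = {2, 3, 4, 6, 9, 11, 12, 13, 14, 15, 16, 18}
(A \ C^c) ∩ A^c = {}
(E ∪ C) \ ((A \ C^c) ∩ A^c) = {1, 2, 3, 7, 10, 11, 13, 14, 15, 16, 18}

{1, 2, 3, 7, 10, 11, 13, 14, 15, 16, 18}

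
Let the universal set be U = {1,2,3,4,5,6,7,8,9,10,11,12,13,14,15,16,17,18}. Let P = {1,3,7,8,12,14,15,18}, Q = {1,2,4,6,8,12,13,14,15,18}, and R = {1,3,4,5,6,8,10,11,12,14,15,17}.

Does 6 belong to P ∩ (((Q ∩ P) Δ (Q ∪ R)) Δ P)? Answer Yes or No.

No

6 ∈ Q and 6 ∉ P, so 6 ∉ Q ∩ P
6 ∈ Q and 6 ∈ R, so 6 ∈ Q ∪ R
6 ∉ (Q ∩ P) and 6 ∈ (Q ∪ R), so 6 ∈ (Q ∩ P) Δ (Q ∪ R)
6 ∈ ((Q ∩ P) Δ (Q ∪ R)) and 6 ∉ P, so 6 ∈ ((Q ∩ P) Δ (Q ∪ R)) Δ P
6 ∉ P and 6 ∈ (((Q ∩ P) Δ (Q ∪ R)) Δ P), so 6 ∉ P ∩ (((Q ∩ P) Δ (Q ∪ R)) Δ P)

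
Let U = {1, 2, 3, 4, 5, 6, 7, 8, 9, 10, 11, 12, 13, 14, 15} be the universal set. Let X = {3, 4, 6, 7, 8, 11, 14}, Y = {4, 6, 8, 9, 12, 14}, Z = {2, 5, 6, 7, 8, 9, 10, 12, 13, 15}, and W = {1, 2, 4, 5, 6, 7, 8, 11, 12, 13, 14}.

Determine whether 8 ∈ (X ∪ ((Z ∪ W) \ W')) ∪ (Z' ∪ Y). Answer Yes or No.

Yes

8 ∈ Z and 8 ∈ W, so 8 ∈ Z ∪ W
8 ∈ W, so 8 ∉ W'
8 ∈ (Z ∪ W) and 8 ∉ W', so 8 ∈ (Z ∪ W) \ W'
8 ∈ X and 8 ∈ ((Z ∪ W) \ W'), so 8 ∈ X ∪ ((Z ∪ W) \ W')
8 ∈ Z, so 8 ∉ Z'
8 ∉ Z' and 8 ∈ Y, so 8 ∈ Z' ∪ Y
8 ∈ (X ∪ ((Z ∪ W) \ W')) and 8 ∈ (Z' ∪ Y), so 8 ∈ (X ∪ ((Z ∪ W) \ W')) ∪ (Z' ∪ Y)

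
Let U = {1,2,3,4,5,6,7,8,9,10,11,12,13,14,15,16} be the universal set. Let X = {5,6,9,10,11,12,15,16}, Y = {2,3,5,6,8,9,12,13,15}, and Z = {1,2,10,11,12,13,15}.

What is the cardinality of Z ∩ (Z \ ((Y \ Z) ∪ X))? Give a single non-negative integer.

3

Y \ Z = {3,5,6,8,9}
(Y \ Z) ∪ X = {3,5,6,8,9,10,11,12,15,16}
Z \ ((Y \ Z) ∪ X) = {1,2,13}
Z ∩ (Z \ ((Y \ Z) ∪ X)) = {1,2,13}
|Z ∩ (Z \ ((Y \ Z) ∪ X))| = 3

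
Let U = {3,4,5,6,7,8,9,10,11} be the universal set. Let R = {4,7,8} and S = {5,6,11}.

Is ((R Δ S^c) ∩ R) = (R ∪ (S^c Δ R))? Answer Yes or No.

S^c = {3,4,7,8,9,10}
R Δ S^c = {3,9,10}
(R Δ S^c) ∩ R = {}
S^c Δ R = {3,9,10}
R ∪ (S^c Δ R) = {3,4,7,8,9,10}
3 ∈ R ∪ (S^c Δ R) but 3 ∉ (R Δ S^c) ∩ R, so they differ.

No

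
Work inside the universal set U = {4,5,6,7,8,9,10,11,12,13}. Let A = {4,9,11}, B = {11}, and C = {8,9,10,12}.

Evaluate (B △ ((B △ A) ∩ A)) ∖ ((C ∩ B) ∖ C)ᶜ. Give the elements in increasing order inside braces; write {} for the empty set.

B △ A = {4,9}
(B △ A) ∩ A = {4,9}
B △ ((B △ A) ∩ A) = {4,9,11}
C ∩ B = {}
(C ∩ B) ∖ C = {}
((C ∩ B) ∖ C)ᶜ = {4,5,6,7,8,9,10,11,12,13}
(B △ ((B △ A) ∩ A)) ∖ ((C ∩ B) ∖ C)ᶜ = {}

{}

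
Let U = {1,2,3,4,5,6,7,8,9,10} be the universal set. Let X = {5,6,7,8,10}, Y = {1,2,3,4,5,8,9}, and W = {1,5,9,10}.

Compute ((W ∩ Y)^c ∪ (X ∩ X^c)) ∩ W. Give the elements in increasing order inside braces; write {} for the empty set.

W ∩ Y = {1,5,9}
(W ∩ Y)^c = {2,3,4,6,7,8,10}
X^c = {1,2,3,4,9}
X ∩ X^c = {}
(W ∩ Y)^c ∪ (X ∩ X^c) = {2,3,4,6,7,8,10}
((W ∩ Y)^c ∪ (X ∩ X^c)) ∩ W = {10}

{10}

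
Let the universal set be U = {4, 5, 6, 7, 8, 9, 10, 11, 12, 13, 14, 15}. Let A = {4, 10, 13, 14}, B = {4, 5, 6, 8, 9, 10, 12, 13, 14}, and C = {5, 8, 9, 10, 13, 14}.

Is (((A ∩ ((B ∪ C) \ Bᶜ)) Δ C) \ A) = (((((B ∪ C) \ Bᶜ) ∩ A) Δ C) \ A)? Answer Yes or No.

B ∪ C = {4, 5, 6, 8, 9, 10, 12, 13, 14}
Bᶜ = {7, 11, 15}
(B ∪ C) \ Bᶜ = {4, 5, 6, 8, 9, 10, 12, 13, 14}
A ∩ ((B ∪ C) \ Bᶜ) = {4, 10, 13, 14}
(A ∩ ((B ∪ C) \ Bᶜ)) Δ C = {4, 5, 8, 9}
((A ∩ ((B ∪ C) \ Bᶜ)) Δ C) \ A = {5, 8, 9}
((B ∪ C) \ Bᶜ) ∩ A = {4, 10, 13, 14}
(((B ∪ C) \ Bᶜ) ∩ A) Δ C = {4, 5, 8, 9}
((((B ∪ C) \ Bᶜ) ∩ A) Δ C) \ A = {5, 8, 9}
Both equal {5, 8, 9}, so ((A ∩ ((B ∪ C) \ Bᶜ)) Δ C) \ A = ((((B ∪ C) \ Bᶜ) ∩ A) Δ C) \ A.

Yes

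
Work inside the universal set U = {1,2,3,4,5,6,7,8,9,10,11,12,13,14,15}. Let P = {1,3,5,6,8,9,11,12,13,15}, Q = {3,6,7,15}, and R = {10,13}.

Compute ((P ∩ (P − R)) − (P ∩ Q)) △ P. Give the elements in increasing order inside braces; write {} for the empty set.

{3,6,13,15}

P − R = {1,3,5,6,8,9,11,12,15}
P ∩ (P − R) = {1,3,5,6,8,9,11,12,15}
P ∩ Q = {3,6,15}
(P ∩ (P − R)) − (P ∩ Q) = {1,5,8,9,11,12}
((P ∩ (P − R)) − (P ∩ Q)) △ P = {3,6,13,15}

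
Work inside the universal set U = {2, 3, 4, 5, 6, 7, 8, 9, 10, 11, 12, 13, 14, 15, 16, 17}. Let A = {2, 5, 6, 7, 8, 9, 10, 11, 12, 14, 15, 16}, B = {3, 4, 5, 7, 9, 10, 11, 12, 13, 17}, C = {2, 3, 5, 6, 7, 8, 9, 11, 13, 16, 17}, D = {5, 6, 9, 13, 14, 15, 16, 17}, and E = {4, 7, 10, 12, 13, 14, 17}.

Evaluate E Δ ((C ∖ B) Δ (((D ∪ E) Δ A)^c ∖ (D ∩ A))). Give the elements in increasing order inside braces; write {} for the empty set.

{2, 3, 4, 6, 8, 13, 14, 16, 17}

C ∖ B = {2, 6, 8, 16}
D ∪ E = {4, 5, 6, 7, 9, 10, 12, 13, 14, 15, 16, 17}
(D ∪ E) Δ A = {2, 4, 8, 11, 13, 17}
((D ∪ E) Δ A)^c = {3, 5, 6, 7, 9, 10, 12, 14, 15, 16}
D ∩ A = {5, 6, 9, 14, 15, 16}
((D ∪ E) Δ A)^c ∖ (D ∩ A) = {3, 7, 10, 12}
(C ∖ B) Δ (((D ∪ E) Δ A)^c ∖ (D ∩ A)) = {2, 3, 6, 7, 8, 10, 12, 16}
E Δ ((C ∖ B) Δ (((D ∪ E) Δ A)^c ∖ (D ∩ A))) = {2, 3, 4, 6, 8, 13, 14, 16, 17}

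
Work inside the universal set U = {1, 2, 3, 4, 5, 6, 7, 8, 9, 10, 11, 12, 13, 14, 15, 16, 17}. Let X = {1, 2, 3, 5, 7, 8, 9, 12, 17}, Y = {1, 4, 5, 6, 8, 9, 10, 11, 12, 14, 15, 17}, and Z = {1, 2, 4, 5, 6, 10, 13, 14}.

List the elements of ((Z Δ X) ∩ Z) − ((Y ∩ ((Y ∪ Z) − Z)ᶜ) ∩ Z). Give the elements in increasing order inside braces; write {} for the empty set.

{13}

Z Δ X = {3, 4, 6, 7, 8, 9, 10, 12, 13, 14, 17}
(Z Δ X) ∩ Z = {4, 6, 10, 13, 14}
Y ∪ Z = {1, 2, 4, 5, 6, 8, 9, 10, 11, 12, 13, 14, 15, 17}
(Y ∪ Z) − Z = {8, 9, 11, 12, 15, 17}
((Y ∪ Z) − Z)ᶜ = {1, 2, 3, 4, 5, 6, 7, 10, 13, 14, 16}
Y ∩ ((Y ∪ Z) − Z)ᶜ = {1, 4, 5, 6, 10, 14}
(Y ∩ ((Y ∪ Z) − Z)ᶜ) ∩ Z = {1, 4, 5, 6, 10, 14}
((Z Δ X) ∩ Z) − ((Y ∩ ((Y ∪ Z) − Z)ᶜ) ∩ Z) = {13}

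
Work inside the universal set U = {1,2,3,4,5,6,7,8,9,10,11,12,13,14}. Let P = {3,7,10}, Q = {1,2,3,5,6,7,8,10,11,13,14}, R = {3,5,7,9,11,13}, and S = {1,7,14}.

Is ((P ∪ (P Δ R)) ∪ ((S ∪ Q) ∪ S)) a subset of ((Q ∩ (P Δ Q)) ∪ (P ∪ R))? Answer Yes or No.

P Δ R = {5,9,10,11,13}
P ∪ (P Δ R) = {3,5,7,9,10,11,13}
S ∪ Q = {1,2,3,5,6,7,8,10,11,13,14}
(S ∪ Q) ∪ S = {1,2,3,5,6,7,8,10,11,13,14}
(P ∪ (P Δ R)) ∪ ((S ∪ Q) ∪ S) = {1,2,3,5,6,7,8,9,10,11,13,14}
P Δ Q = {1,2,5,6,8,11,13,14}
Q ∩ (P Δ Q) = {1,2,5,6,8,11,13,14}
P ∪ R = {3,5,7,9,10,11,13}
(Q ∩ (P Δ Q)) ∪ (P ∪ R) = {1,2,3,5,6,7,8,9,10,11,13,14}
Every element of {1,2,3,5,6,7,8,9,10,11,13,14} is in {1,2,3,5,6,7,8,9,10,11,13,14}, so (P ∪ (P Δ R)) ∪ ((S ∪ Q) ∪ S) ⊆ (Q ∩ (P Δ Q)) ∪ (P ∪ R).

Yes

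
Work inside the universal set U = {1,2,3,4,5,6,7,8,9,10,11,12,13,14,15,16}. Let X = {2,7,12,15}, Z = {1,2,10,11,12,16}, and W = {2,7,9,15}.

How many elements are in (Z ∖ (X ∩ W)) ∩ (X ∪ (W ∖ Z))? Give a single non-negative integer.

X ∩ W = {2,7,15}
Z ∖ (X ∩ W) = {1,10,11,12,16}
W ∖ Z = {7,9,15}
X ∪ (W ∖ Z) = {2,7,9,12,15}
(Z ∖ (X ∩ W)) ∩ (X ∪ (W ∖ Z)) = {12}
|(Z ∖ (X ∩ W)) ∩ (X ∪ (W ∖ Z))| = 1

1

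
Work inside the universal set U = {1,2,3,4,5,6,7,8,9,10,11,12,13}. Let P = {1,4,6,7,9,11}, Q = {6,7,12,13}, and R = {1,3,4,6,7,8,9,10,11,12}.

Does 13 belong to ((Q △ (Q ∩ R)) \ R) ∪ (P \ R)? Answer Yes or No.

13 ∈ Q and 13 ∉ R, so 13 ∉ Q ∩ R
13 ∈ Q and 13 ∉ (Q ∩ R), so 13 ∈ Q △ (Q ∩ R)
13 ∈ (Q △ (Q ∩ R)) and 13 ∉ R, so 13 ∈ (Q △ (Q ∩ R)) \ R
13 ∉ P and 13 ∉ R, so 13 ∉ P \ R
13 ∈ ((Q △ (Q ∩ R)) \ R) and 13 ∉ (P \ R), so 13 ∈ ((Q △ (Q ∩ R)) \ R) ∪ (P \ R)

Yes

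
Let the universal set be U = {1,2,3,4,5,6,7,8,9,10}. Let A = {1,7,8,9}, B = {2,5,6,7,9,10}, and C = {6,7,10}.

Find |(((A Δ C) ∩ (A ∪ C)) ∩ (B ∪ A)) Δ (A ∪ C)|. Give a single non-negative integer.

1

A Δ C = {1,6,8,9,10}
A ∪ C = {1,6,7,8,9,10}
(A Δ C) ∩ (A ∪ C) = {1,6,8,9,10}
B ∪ A = {1,2,5,6,7,8,9,10}
((A Δ C) ∩ (A ∪ C)) ∩ (B ∪ A) = {1,6,8,9,10}
(((A Δ C) ∩ (A ∪ C)) ∩ (B ∪ A)) Δ (A ∪ C) = {7}
|(((A Δ C) ∩ (A ∪ C)) ∩ (B ∪ A)) Δ (A ∪ C)| = 1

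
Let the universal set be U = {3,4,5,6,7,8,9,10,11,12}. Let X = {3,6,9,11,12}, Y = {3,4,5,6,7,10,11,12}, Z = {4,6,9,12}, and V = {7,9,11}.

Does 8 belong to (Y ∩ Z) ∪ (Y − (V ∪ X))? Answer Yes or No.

8 ∉ Y and 8 ∉ Z, so 8 ∉ Y ∩ Z
8 ∉ V and 8 ∉ X, so 8 ∉ V ∪ X
8 ∉ Y and 8 ∉ (V ∪ X), so 8 ∉ Y − (V ∪ X)
8 ∉ (Y ∩ Z) and 8 ∉ (Y − (V ∪ X)), so 8 ∉ (Y ∩ Z) ∪ (Y − (V ∪ X))

No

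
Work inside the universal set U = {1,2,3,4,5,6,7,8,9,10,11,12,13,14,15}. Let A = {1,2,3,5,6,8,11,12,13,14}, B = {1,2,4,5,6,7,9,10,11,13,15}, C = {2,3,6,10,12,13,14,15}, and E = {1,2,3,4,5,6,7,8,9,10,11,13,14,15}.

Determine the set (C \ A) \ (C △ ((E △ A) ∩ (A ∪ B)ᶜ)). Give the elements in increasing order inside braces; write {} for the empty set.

{}

C \ A = {10,15}
E △ A = {4,7,9,10,12,15}
A ∪ B = {1,2,3,4,5,6,7,8,9,10,11,12,13,14,15}
(A ∪ B)ᶜ = {}
(E △ A) ∩ (A ∪ B)ᶜ = {}
C △ ((E △ A) ∩ (A ∪ B)ᶜ) = {2,3,6,10,12,13,14,15}
(C \ A) \ (C △ ((E △ A) ∩ (A ∪ B)ᶜ)) = {}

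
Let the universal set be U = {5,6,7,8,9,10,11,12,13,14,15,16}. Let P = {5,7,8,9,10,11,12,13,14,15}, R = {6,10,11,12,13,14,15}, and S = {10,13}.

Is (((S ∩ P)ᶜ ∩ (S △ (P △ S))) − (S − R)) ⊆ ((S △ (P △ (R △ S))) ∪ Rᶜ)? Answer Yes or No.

S ∩ P = {10,13}
(S ∩ P)ᶜ = {5,6,7,8,9,11,12,14,15,16}
P △ S = {5,7,8,9,11,12,14,15}
S △ (P △ S) = {5,7,8,9,10,11,12,13,14,15}
(S ∩ P)ᶜ ∩ (S △ (P △ S)) = {5,7,8,9,11,12,14,15}
S − R = {}
((S ∩ P)ᶜ ∩ (S △ (P △ S))) − (S − R) = {5,7,8,9,11,12,14,15}
R △ S = {6,11,12,14,15}
P △ (R △ S) = {5,6,7,8,9,10,13}
S △ (P △ (R △ S)) = {5,6,7,8,9}
Rᶜ = {5,7,8,9,16}
(S △ (P △ (R △ S))) ∪ Rᶜ = {5,6,7,8,9,16}
11 ∈ ((S ∩ P)ᶜ ∩ (S △ (P △ S))) − (S − R) but 11 ∉ (S △ (P △ (R △ S))) ∪ Rᶜ, so the inclusion fails.

No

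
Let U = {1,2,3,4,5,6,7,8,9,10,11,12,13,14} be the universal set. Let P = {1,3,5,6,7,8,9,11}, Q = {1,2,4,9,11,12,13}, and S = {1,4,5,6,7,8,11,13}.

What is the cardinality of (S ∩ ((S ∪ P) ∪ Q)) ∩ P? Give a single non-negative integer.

S ∪ P = {1,3,4,5,6,7,8,9,11,13}
(S ∪ P) ∪ Q = {1,2,3,4,5,6,7,8,9,11,12,13}
S ∩ ((S ∪ P) ∪ Q) = {1,4,5,6,7,8,11,13}
(S ∩ ((S ∪ P) ∪ Q)) ∩ P = {1,5,6,7,8,11}
|(S ∩ ((S ∪ P) ∪ Q)) ∩ P| = 6

6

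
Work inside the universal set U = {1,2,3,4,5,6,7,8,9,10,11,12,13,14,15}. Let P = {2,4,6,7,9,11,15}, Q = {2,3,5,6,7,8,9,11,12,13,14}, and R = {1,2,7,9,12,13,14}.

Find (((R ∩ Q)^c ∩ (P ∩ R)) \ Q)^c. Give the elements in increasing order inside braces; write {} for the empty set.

R ∩ Q = {2,7,9,12,13,14}
(R ∩ Q)^c = {1,3,4,5,6,8,10,11,15}
P ∩ R = {2,7,9}
(R ∩ Q)^c ∩ (P ∩ R) = {}
((R ∩ Q)^c ∩ (P ∩ R)) \ Q = {}
(((R ∩ Q)^c ∩ (P ∩ R)) \ Q)^c = {1,2,3,4,5,6,7,8,9,10,11,12,13,14,15}

{1,2,3,4,5,6,7,8,9,10,11,12,13,14,15}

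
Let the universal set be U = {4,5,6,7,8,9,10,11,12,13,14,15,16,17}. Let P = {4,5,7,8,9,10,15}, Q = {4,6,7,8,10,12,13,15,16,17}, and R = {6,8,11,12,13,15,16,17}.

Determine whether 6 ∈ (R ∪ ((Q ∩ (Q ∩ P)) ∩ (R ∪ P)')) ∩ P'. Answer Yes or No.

6 ∈ Q and 6 ∉ P, so 6 ∉ Q ∩ P
6 ∈ Q and 6 ∉ (Q ∩ P), so 6 ∉ Q ∩ (Q ∩ P)
6 ∈ R and 6 ∉ P, so 6 ∈ R ∪ P
6 ∉ (R ∪ P)' since 6 ∈ (R ∪ P)
6 ∉ (Q ∩ (Q ∩ P)) and 6 ∉ (R ∪ P)', so 6 ∉ (Q ∩ (Q ∩ P)) ∩ (R ∪ P)'
6 ∈ R and 6 ∉ ((Q ∩ (Q ∩ P)) ∩ (R ∪ P)'), so 6 ∈ R ∪ ((Q ∩ (Q ∩ P)) ∩ (R ∪ P)')
6 ∉ P, so 6 ∈ P'
6 ∈ (R ∪ ((Q ∩ (Q ∩ P)) ∩ (R ∪ P)')) and 6 ∈ P', so 6 ∈ (R ∪ ((Q ∩ (Q ∩ P)) ∩ (R ∪ P)')) ∩ P'

Yes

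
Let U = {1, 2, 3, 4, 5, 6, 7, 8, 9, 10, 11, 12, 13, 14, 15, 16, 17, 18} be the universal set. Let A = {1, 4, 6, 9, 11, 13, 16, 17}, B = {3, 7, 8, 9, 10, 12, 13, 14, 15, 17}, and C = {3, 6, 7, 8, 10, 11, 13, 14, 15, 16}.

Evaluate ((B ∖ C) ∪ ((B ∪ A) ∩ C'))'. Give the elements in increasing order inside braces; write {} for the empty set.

{2, 3, 5, 6, 7, 8, 10, 11, 13, 14, 15, 16, 18}

B ∖ C = {9, 12, 17}
B ∪ A = {1, 3, 4, 6, 7, 8, 9, 10, 11, 12, 13, 14, 15, 16, 17}
C' = {1, 2, 4, 5, 9, 12, 17, 18}
(B ∪ A) ∩ C' = {1, 4, 9, 12, 17}
(B ∖ C) ∪ ((B ∪ A) ∩ C') = {1, 4, 9, 12, 17}
((B ∖ C) ∪ ((B ∪ A) ∩ C'))' = {2, 3, 5, 6, 7, 8, 10, 11, 13, 14, 15, 16, 18}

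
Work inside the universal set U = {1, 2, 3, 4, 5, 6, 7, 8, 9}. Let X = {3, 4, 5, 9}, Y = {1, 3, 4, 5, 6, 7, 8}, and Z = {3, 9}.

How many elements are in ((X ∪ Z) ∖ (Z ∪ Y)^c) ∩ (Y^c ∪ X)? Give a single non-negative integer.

X ∪ Z = {3, 4, 5, 9}
Z ∪ Y = {1, 3, 4, 5, 6, 7, 8, 9}
(Z ∪ Y)^c = {2}
(X ∪ Z) ∖ (Z ∪ Y)^c = {3, 4, 5, 9}
Y^c = {2, 9}
Y^c ∪ X = {2, 3, 4, 5, 9}
((X ∪ Z) ∖ (Z ∪ Y)^c) ∩ (Y^c ∪ X) = {3, 4, 5, 9}
|((X ∪ Z) ∖ (Z ∪ Y)^c) ∩ (Y^c ∪ X)| = 4

4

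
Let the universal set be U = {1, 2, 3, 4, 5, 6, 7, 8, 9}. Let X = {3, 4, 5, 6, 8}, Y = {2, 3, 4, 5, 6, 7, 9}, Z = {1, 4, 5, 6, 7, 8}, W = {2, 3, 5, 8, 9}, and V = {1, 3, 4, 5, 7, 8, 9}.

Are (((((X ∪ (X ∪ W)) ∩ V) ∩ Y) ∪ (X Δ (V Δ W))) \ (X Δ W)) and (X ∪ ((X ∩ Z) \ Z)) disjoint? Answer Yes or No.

X ∪ W = {2, 3, 4, 5, 6, 8, 9}
X ∪ (X ∪ W) = {2, 3, 4, 5, 6, 8, 9}
(X ∪ (X ∪ W)) ∩ V = {3, 4, 5, 8, 9}
((X ∪ (X ∪ W)) ∩ V) ∩ Y = {3, 4, 5, 9}
V Δ W = {1, 2, 4, 7}
X Δ (V Δ W) = {1, 2, 3, 5, 6, 7, 8}
(((X ∪ (X ∪ W)) ∩ V) ∩ Y) ∪ (X Δ (V Δ W)) = {1, 2, 3, 4, 5, 6, 7, 8, 9}
X Δ W = {2, 4, 6, 9}
((((X ∪ (X ∪ W)) ∩ V) ∩ Y) ∪ (X Δ (V Δ W))) \ (X Δ W) = {1, 3, 5, 7, 8}
X ∩ Z = {4, 5, 6, 8}
(X ∩ Z) \ Z = {}
X ∪ ((X ∩ Z) \ Z) = {3, 4, 5, 6, 8}
3 lies in both, so they are not disjoint.

No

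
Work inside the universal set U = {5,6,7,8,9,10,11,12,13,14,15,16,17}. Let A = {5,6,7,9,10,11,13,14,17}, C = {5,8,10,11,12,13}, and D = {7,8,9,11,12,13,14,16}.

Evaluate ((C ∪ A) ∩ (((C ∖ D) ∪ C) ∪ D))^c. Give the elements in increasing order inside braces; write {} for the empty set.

C ∪ A = {5,6,7,8,9,10,11,12,13,14,17}
C ∖ D = {5,10}
(C ∖ D) ∪ C = {5,8,10,11,12,13}
((C ∖ D) ∪ C) ∪ D = {5,7,8,9,10,11,12,13,14,16}
(C ∪ A) ∩ (((C ∖ D) ∪ C) ∪ D) = {5,7,8,9,10,11,12,13,14}
((C ∪ A) ∩ (((C ∖ D) ∪ C) ∪ D))^c = {6,15,16,17}

{6,15,16,17}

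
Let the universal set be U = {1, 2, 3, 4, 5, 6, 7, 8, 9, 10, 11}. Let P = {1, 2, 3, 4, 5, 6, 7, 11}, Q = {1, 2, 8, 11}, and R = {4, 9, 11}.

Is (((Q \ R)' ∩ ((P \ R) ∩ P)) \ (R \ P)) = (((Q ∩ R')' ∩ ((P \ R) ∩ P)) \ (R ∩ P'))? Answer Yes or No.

Q \ R = {1, 2, 8}
(Q \ R)' = {3, 4, 5, 6, 7, 9, 10, 11}
P \ R = {1, 2, 3, 5, 6, 7}
(P \ R) ∩ P = {1, 2, 3, 5, 6, 7}
(Q \ R)' ∩ ((P \ R) ∩ P) = {3, 5, 6, 7}
R \ P = {9}
((Q \ R)' ∩ ((P \ R) ∩ P)) \ (R \ P) = {3, 5, 6, 7}
R' = {1, 2, 3, 5, 6, 7, 8, 10}
Q ∩ R' = {1, 2, 8}
(Q ∩ R')' = {3, 4, 5, 6, 7, 9, 10, 11}
(Q ∩ R')' ∩ ((P \ R) ∩ P) = {3, 5, 6, 7}
P' = {8, 9, 10}
R ∩ P' = {9}
((Q ∩ R')' ∩ ((P \ R) ∩ P)) \ (R ∩ P') = {3, 5, 6, 7}
Both equal {3, 5, 6, 7}, so ((Q \ R)' ∩ ((P \ R) ∩ P)) \ (R \ P) = ((Q ∩ R')' ∩ ((P \ R) ∩ P)) \ (R ∩ P').

Yes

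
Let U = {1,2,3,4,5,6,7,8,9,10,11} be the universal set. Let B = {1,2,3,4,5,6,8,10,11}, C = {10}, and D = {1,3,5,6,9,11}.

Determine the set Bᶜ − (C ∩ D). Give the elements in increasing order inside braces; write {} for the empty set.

Bᶜ = {7,9}
C ∩ D = {}
Bᶜ − (C ∩ D) = {7,9}

{7,9}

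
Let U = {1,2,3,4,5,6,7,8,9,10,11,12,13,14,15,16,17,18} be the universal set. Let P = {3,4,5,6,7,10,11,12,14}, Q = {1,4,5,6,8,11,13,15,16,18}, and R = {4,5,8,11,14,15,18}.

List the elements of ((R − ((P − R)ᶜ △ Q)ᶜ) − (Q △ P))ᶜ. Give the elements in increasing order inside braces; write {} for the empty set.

{1,2,3,4,5,6,7,8,9,10,11,12,13,14,15,16,17,18}

P − R = {3,6,7,10,12}
(P − R)ᶜ = {1,2,4,5,8,9,11,13,14,15,16,17,18}
(P − R)ᶜ △ Q = {2,6,9,14,17}
((P − R)ᶜ △ Q)ᶜ = {1,3,4,5,7,8,10,11,12,13,15,16,18}
R − ((P − R)ᶜ △ Q)ᶜ = {14}
Q △ P = {1,3,7,8,10,12,13,14,15,16,18}
(R − ((P − R)ᶜ △ Q)ᶜ) − (Q △ P) = {}
((R − ((P − R)ᶜ △ Q)ᶜ) − (Q △ P))ᶜ = {1,2,3,4,5,6,7,8,9,10,11,12,13,14,15,16,17,18}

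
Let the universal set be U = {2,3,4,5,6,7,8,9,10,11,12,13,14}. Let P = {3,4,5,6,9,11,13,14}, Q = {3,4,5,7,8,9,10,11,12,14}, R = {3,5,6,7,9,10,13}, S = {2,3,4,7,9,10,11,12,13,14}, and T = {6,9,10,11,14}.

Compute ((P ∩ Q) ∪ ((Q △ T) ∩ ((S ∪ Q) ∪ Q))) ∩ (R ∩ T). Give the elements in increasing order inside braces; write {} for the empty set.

{9}

P ∩ Q = {3,4,5,9,11,14}
Q △ T = {3,4,5,6,7,8,12}
S ∪ Q = {2,3,4,5,7,8,9,10,11,12,13,14}
(S ∪ Q) ∪ Q = {2,3,4,5,7,8,9,10,11,12,13,14}
(Q △ T) ∩ ((S ∪ Q) ∪ Q) = {3,4,5,7,8,12}
(P ∩ Q) ∪ ((Q △ T) ∩ ((S ∪ Q) ∪ Q)) = {3,4,5,7,8,9,11,12,14}
R ∩ T = {6,9,10}
((P ∩ Q) ∪ ((Q △ T) ∩ ((S ∪ Q) ∪ Q))) ∩ (R ∩ T) = {9}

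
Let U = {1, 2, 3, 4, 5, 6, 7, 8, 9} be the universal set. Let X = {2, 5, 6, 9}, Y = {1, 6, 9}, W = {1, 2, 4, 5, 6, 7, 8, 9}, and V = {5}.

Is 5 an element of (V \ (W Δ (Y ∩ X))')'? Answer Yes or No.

No

5 ∉ Y and 5 ∈ X, so 5 ∉ Y ∩ X
5 ∈ W and 5 ∉ (Y ∩ X), so 5 ∈ W Δ (Y ∩ X)
5 ∉ (W Δ (Y ∩ X))' since 5 ∈ (W Δ (Y ∩ X))
5 ∈ V and 5 ∉ (W Δ (Y ∩ X))', so 5 ∈ V \ (W Δ (Y ∩ X))'
5 ∉ (V \ (W Δ (Y ∩ X))')' since 5 ∈ (V \ (W Δ (Y ∩ X))')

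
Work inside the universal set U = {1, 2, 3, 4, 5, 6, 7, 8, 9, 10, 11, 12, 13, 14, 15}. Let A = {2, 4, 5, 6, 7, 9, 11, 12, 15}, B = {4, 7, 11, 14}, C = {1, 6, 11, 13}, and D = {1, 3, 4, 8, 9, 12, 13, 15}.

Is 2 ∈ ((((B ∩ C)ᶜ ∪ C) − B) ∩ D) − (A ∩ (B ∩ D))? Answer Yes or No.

No

2 ∉ B and 2 ∉ C, so 2 ∉ B ∩ C
2 ∈ (B ∩ C)ᶜ since 2 ∉ (B ∩ C)
2 ∈ (B ∩ C)ᶜ and 2 ∉ C, so 2 ∈ (B ∩ C)ᶜ ∪ C
2 ∈ ((B ∩ C)ᶜ ∪ C) and 2 ∉ B, so 2 ∈ ((B ∩ C)ᶜ ∪ C) − B
2 ∈ (((B ∩ C)ᶜ ∪ C) − B) and 2 ∉ D, so 2 ∉ (((B ∩ C)ᶜ ∪ C) − B) ∩ D
2 ∉ B and 2 ∉ D, so 2 ∉ B ∩ D
2 ∈ A and 2 ∉ (B ∩ D), so 2 ∉ A ∩ (B ∩ D)
2 ∉ ((((B ∩ C)ᶜ ∪ C) − B) ∩ D) and 2 ∉ (A ∩ (B ∩ D)), so 2 ∉ ((((B ∩ C)ᶜ ∪ C) − B) ∩ D) − (A ∩ (B ∩ D))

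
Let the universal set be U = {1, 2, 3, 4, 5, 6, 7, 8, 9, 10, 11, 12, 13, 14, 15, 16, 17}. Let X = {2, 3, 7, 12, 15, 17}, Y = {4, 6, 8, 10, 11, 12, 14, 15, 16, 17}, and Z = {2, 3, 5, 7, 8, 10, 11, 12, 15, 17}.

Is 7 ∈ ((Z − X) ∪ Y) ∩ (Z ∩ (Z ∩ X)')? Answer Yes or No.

No

7 ∈ Z and 7 ∈ X, so 7 ∉ Z − X
7 ∉ (Z − X) and 7 ∉ Y, so 7 ∉ (Z − X) ∪ Y
7 ∈ Z and 7 ∈ X, so 7 ∈ Z ∩ X
7 ∉ (Z ∩ X)' since 7 ∈ (Z ∩ X)
7 ∈ Z and 7 ∉ (Z ∩ X)', so 7 ∉ Z ∩ (Z ∩ X)'
7 ∉ ((Z − X) ∪ Y) and 7 ∉ (Z ∩ (Z ∩ X)'), so 7 ∉ ((Z − X) ∪ Y) ∩ (Z ∩ (Z ∩ X)')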